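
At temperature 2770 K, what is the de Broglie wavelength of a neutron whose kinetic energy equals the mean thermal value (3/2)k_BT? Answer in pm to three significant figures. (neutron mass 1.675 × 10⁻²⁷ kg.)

λ = 47.8 pm

KE = (3/2)k_BT = 1.5 × 1.381 × 10⁻²³ × 2770 = 5.738 × 10⁻²⁰ J.
p = √(2mKE) = √(2 × 1.675 × 10⁻²⁷ × 5.738 × 10⁻²⁰) = 1.386 × 10⁻²³ kg·m/s.
λ = h/p = 4.78 × 10⁻¹¹ m = 47.8 pm.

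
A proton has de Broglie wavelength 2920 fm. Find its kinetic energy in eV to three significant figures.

p = h/λ = 6.626 × 10⁻³⁴ / 2.920 × 10⁻¹² = 2.269 × 10⁻²² kg·m/s.
KE = p²/(2m) = (2.269 × 10⁻²²)² / (2 × 1.673 × 10⁻²⁷) = 1.539 × 10⁻¹⁷ J = 96.1 eV.

KE = 96.1 eV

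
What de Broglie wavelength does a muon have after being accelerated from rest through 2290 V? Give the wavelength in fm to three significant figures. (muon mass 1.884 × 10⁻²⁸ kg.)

KE = eV = 1.602 × 10⁻¹⁹ × 2290 = 3.669 × 10⁻¹⁶ J.
p = √(2mKE) = √(2 × 1.884 × 10⁻²⁸ × 3.669 × 10⁻¹⁶) = 3.718 × 10⁻²² kg·m/s.
λ = h/p = 6.626 × 10⁻³⁴ / 3.718 × 10⁻²² = 1.78 × 10⁻¹² m = 1780 fm.

λ = 1780 fm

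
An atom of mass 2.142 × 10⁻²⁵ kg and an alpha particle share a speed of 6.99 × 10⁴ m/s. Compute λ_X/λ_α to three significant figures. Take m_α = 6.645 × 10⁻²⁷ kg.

λ_X/λ_α = 0.0310

At fixed v, p = mv so λ = h/(mv) ∝ 1/m.
λ_X/λ_α = m_α/m_X = 6.645 × 10⁻²⁷/2.142 × 10⁻²⁵ = 0.0310.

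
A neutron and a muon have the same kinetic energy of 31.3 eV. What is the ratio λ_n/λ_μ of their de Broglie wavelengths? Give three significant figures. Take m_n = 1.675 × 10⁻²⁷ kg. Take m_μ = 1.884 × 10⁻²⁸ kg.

At fixed KE, p = √(2mKE) so λ = h/p ∝ 1/√m.
λ_n/λ_μ = √(m_μ/m_n) = √(1.884 × 10⁻²⁸/1.675 × 10⁻²⁷) = √(0.1125) = 0.335.

λ_n/λ_μ = 0.335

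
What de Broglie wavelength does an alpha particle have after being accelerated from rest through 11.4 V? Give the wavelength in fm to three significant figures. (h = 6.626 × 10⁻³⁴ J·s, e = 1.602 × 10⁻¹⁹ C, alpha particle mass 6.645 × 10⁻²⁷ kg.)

KE = 2eV = 2 × 1.602 × 10⁻¹⁹ × 11.40 = 3.653 × 10⁻¹⁸ J.
p = √(2mKE) = √(2 × 6.645 × 10⁻²⁷ × 3.653 × 10⁻¹⁸) = 2.203 × 10⁻²² kg·m/s.
λ = h/p = 6.626 × 10⁻³⁴ / 2.203 × 10⁻²² = 3.01 × 10⁻¹² m = 3010 fm.

λ = 3010 fm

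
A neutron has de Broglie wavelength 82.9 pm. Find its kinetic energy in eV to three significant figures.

KE = 0.119 eV

p = h/λ = 6.626 × 10⁻³⁴ / 8.290 × 10⁻¹¹ = 7.993 × 10⁻²⁴ kg·m/s.
KE = p²/(2m) = (7.993 × 10⁻²⁴)² / (2 × 1.675 × 10⁻²⁷) = 1.907 × 10⁻²⁰ J = 0.119 eV.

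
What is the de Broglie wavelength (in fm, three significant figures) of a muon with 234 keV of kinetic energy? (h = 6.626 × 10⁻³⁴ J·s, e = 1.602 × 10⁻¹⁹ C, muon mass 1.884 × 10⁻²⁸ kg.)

λ = 176 fm

KE = 234 keV = 3.749 × 10⁻¹⁴ J.
p = √(2mKE) = √(2 × 1.884 × 10⁻²⁸ × 3.749 × 10⁻¹⁴) = 3.758 × 10⁻²¹ kg·m/s.
λ = h/p = 6.626 × 10⁻³⁴ / 3.758 × 10⁻²¹ = 1.76 × 10⁻¹³ m = 176 fm.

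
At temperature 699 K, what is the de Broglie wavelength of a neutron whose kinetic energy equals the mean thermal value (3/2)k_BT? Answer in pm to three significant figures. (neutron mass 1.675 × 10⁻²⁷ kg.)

KE = (3/2)k_BT = 1.5 × 1.381 × 10⁻²³ × 699 = 1.448 × 10⁻²⁰ J.
p = √(2mKE) = √(2 × 1.675 × 10⁻²⁷ × 1.448 × 10⁻²⁰) = 6.965 × 10⁻²⁴ kg·m/s.
λ = h/p = 9.51 × 10⁻¹¹ m = 95.1 pm.

λ = 95.1 pm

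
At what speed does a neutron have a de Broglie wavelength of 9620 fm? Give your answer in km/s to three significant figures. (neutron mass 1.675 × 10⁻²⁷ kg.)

p = h/λ = 6.626 × 10⁻³⁴ / 9.620 × 10⁻¹² = 6.888 × 10⁻²³ kg·m/s.
v = p/m = 6.888 × 10⁻²³ / 1.675 × 10⁻²⁷ = 4.11 × 10⁴ m/s = 41.1 km/s.

v = 41.1 km/s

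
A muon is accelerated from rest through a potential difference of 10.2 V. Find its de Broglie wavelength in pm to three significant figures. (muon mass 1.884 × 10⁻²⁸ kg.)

KE = eV = 1.602 × 10⁻¹⁹ × 10.20 = 1.634 × 10⁻¹⁸ J.
p = √(2mKE) = √(2 × 1.884 × 10⁻²⁸ × 1.634 × 10⁻¹⁸) = 2.481 × 10⁻²³ kg·m/s.
λ = h/p = 6.626 × 10⁻³⁴ / 2.481 × 10⁻²³ = 2.67 × 10⁻¹¹ m = 26.7 pm.

λ = 26.7 pm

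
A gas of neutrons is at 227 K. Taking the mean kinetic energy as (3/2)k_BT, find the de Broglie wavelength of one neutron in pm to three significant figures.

λ = 167 pm

KE = (3/2)k_BT = 1.5 × 1.381 × 10⁻²³ × 227 = 4.702 × 10⁻²¹ J.
p = √(2mKE) = √(2 × 1.675 × 10⁻²⁷ × 4.702 × 10⁻²¹) = 3.969 × 10⁻²⁴ kg·m/s.
λ = h/p = 1.67 × 10⁻¹⁰ m = 167 pm.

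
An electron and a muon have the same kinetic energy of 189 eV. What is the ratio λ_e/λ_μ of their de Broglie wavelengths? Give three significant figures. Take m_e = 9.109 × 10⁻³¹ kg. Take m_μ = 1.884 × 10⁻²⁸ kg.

λ_e/λ_μ = 14.4

At fixed KE, p = √(2mKE) so λ = h/p ∝ 1/√m.
λ_e/λ_μ = √(m_μ/m_e) = √(1.884 × 10⁻²⁸/9.109 × 10⁻³¹) = √(206.8) = 14.4.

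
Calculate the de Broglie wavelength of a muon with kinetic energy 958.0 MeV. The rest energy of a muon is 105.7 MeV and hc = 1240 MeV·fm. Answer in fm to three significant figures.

λ = 1.17 fm

Total energy E = KE + m₀c² = 958.0 + 105.7 = 1063.7 MeV.
(pc)² = E² − (m₀c²)² = (1063.7)² − (105.7)² = 1.120 × 10⁶ MeV², so pc = 1058 MeV.
λ = hc/(pc) = 1240 MeV·fm / 1058 MeV = 1.17 fm.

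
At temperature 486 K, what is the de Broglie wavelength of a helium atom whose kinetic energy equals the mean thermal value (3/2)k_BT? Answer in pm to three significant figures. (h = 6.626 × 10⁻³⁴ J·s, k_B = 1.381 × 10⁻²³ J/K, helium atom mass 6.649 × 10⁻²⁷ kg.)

λ = 57.3 pm

KE = (3/2)k_BT = 1.5 × 1.381 × 10⁻²³ × 486 = 1.007 × 10⁻²⁰ J.
p = √(2mKE) = √(2 × 6.649 × 10⁻²⁷ × 1.007 × 10⁻²⁰) = 1.157 × 10⁻²³ kg·m/s.
λ = h/p = 5.73 × 10⁻¹¹ m = 57.3 pm.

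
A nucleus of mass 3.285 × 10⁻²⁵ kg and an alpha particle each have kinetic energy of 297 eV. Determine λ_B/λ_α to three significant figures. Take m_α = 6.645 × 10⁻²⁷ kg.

λ_B/λ_α = 0.142

At fixed KE, p = √(2mKE) so λ = h/p ∝ 1/√m.
λ_B/λ_α = √(m_α/m_B) = √(6.645 × 10⁻²⁷/3.285 × 10⁻²⁵) = √(0.02023) = 0.142.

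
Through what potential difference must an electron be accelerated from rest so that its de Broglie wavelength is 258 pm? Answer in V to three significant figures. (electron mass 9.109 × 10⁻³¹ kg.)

V = 22.6 V

p = h/λ = 6.626 × 10⁻³⁴ / 2.580 × 10⁻¹⁰ = 2.568 × 10⁻²⁴ kg·m/s.
KE = p²/(2m) = 3.620 × 10⁻¹⁸ J.
V = KE/e = 3.620 × 10⁻¹⁸ / (1.602 × 10⁻¹⁹) = 22.6 V.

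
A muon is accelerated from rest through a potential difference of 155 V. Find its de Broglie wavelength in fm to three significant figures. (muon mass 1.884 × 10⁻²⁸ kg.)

KE = eV = 1.602 × 10⁻¹⁹ × 155.0 = 2.483 × 10⁻¹⁷ J.
p = √(2mKE) = √(2 × 1.884 × 10⁻²⁸ × 2.483 × 10⁻¹⁷) = 9.673 × 10⁻²³ kg·m/s.
λ = h/p = 6.626 × 10⁻³⁴ / 9.673 × 10⁻²³ = 6.85 × 10⁻¹² m = 6850 fm.

λ = 6850 fm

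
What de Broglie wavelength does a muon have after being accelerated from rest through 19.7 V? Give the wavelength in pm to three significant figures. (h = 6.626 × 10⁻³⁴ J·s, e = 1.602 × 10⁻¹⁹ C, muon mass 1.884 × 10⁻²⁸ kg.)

λ = 19.2 pm

KE = eV = 1.602 × 10⁻¹⁹ × 19.70 = 3.156 × 10⁻¹⁸ J.
p = √(2mKE) = √(2 × 1.884 × 10⁻²⁸ × 3.156 × 10⁻¹⁸) = 3.448 × 10⁻²³ kg·m/s.
λ = h/p = 6.626 × 10⁻³⁴ / 3.448 × 10⁻²³ = 1.92 × 10⁻¹¹ m = 19.2 pm.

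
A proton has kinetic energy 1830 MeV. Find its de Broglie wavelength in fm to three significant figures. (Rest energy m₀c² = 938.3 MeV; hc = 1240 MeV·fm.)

λ = 0.476 fm

Total energy E = KE + m₀c² = 1830 + 938.3 = 2768.3 MeV.
(pc)² = E² − (m₀c²)² = (2768.3)² − (938.3)² = 6.783 × 10⁶ MeV², so pc = 2604 MeV.
λ = hc/(pc) = 1240 MeV·fm / 2604 MeV = 0.476 fm.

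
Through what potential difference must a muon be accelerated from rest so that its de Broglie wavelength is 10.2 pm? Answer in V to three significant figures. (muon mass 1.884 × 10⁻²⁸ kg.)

V = 69.9 V

p = h/λ = 6.626 × 10⁻³⁴ / 1.020 × 10⁻¹¹ = 6.496 × 10⁻²³ kg·m/s.
KE = p²/(2m) = 1.120 × 10⁻¹⁷ J.
V = KE/e = 1.120 × 10⁻¹⁷ / (1.602 × 10⁻¹⁹) = 69.9 V.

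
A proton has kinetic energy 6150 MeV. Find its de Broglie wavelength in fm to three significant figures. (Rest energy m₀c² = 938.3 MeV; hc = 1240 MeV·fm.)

λ = 0.176 fm

Total energy E = KE + m₀c² = 6150 + 938.3 = 7088.3 MeV.
(pc)² = E² − (m₀c²)² = (7088.3)² − (938.3)² = 4.936 × 10⁷ MeV², so pc = 7026 MeV.
λ = hc/(pc) = 1240 MeV·fm / 7026 MeV = 0.176 fm.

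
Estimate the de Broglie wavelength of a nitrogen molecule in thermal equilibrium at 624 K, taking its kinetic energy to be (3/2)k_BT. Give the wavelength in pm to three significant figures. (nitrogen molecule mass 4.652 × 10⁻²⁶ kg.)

KE = (3/2)k_BT = 1.5 × 1.381 × 10⁻²³ × 624 = 1.293 × 10⁻²⁰ J.
p = √(2mKE) = √(2 × 4.652 × 10⁻²⁶ × 1.293 × 10⁻²⁰) = 3.468 × 10⁻²³ kg·m/s.
λ = h/p = 1.91 × 10⁻¹¹ m = 19.1 pm.

λ = 19.1 pm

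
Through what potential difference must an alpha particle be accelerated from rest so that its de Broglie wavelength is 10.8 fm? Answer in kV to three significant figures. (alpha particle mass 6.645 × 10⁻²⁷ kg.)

V = 884 kV

p = h/λ = 6.626 × 10⁻³⁴ / 1.080 × 10⁻¹⁴ = 6.135 × 10⁻²⁰ kg·m/s.
KE = p²/(2m) = 2.832 × 10⁻¹³ J.
V = KE/2e = 2.832 × 10⁻¹³ / (2 × 1.602 × 10⁻¹⁹) = 884 kV.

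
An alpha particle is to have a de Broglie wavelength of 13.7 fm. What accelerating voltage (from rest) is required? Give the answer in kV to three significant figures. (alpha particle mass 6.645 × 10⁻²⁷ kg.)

V = 549 kV

p = h/λ = 6.626 × 10⁻³⁴ / 1.370 × 10⁻¹⁴ = 4.836 × 10⁻²⁰ kg·m/s.
KE = p²/(2m) = 1.760 × 10⁻¹³ J.
V = KE/2e = 1.760 × 10⁻¹³ / (2 × 1.602 × 10⁻¹⁹) = 549 kV.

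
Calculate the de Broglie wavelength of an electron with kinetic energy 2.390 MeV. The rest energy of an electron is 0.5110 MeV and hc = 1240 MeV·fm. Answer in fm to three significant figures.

Total energy E = KE + m₀c² = 2.390 + 0.5110 = 2.9010 MeV.
(pc)² = E² − (m₀c²)² = (2.9010)² − (0.5110)² = 8.155 MeV², so pc = 2.856 MeV.
λ = hc/(pc) = 1240 MeV·fm / 2.856 MeV = 434 fm.

λ = 434 fm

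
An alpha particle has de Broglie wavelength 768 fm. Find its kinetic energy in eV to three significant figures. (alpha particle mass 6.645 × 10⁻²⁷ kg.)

KE = 350 eV

p = h/λ = 6.626 × 10⁻³⁴ / 7.680 × 10⁻¹³ = 8.628 × 10⁻²² kg·m/s.
KE = p²/(2m) = (8.628 × 10⁻²²)² / (2 × 6.645 × 10⁻²⁷) = 5.601 × 10⁻¹⁷ J = 350 eV.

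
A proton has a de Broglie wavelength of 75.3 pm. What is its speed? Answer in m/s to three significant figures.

p = h/λ = 6.626 × 10⁻³⁴ / 7.530 × 10⁻¹¹ = 8.799 × 10⁻²⁴ kg·m/s.
v = p/m = 8.799 × 10⁻²⁴ / 1.673 × 10⁻²⁷ = 5.26 × 10³ m/s = 5260 m/s.

v = 5260 m/s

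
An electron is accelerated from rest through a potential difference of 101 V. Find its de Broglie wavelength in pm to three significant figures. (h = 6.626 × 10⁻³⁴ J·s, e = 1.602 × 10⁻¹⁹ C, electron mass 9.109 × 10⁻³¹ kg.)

λ = 122 pm

KE = eV = 1.602 × 10⁻¹⁹ × 101.0 = 1.618 × 10⁻¹⁷ J.
p = √(2mKE) = √(2 × 9.109 × 10⁻³¹ × 1.618 × 10⁻¹⁷) = 5.429 × 10⁻²⁴ kg·m/s.
λ = h/p = 6.626 × 10⁻³⁴ / 5.429 × 10⁻²⁴ = 1.22 × 10⁻¹⁰ m = 122 pm.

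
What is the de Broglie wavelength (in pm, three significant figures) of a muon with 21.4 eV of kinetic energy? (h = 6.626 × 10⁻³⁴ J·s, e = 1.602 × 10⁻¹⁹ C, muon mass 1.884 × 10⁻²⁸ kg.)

λ = 18.4 pm

KE = 21.4 eV = 3.428 × 10⁻¹⁸ J.
p = √(2mKE) = √(2 × 1.884 × 10⁻²⁸ × 3.428 × 10⁻¹⁸) = 3.594 × 10⁻²³ kg·m/s.
λ = h/p = 6.626 × 10⁻³⁴ / 3.594 × 10⁻²³ = 1.84 × 10⁻¹¹ m = 18.4 pm.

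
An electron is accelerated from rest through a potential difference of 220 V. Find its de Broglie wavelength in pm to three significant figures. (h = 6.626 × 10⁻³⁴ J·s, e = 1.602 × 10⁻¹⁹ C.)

KE = eV = 1.602 × 10⁻¹⁹ × 220.0 = 3.524 × 10⁻¹⁷ J.
p = √(2mKE) = √(2 × 9.109 × 10⁻³¹ × 3.524 × 10⁻¹⁷) = 8.013 × 10⁻²⁴ kg·m/s.
λ = h/p = 6.626 × 10⁻³⁴ / 8.013 × 10⁻²⁴ = 8.27 × 10⁻¹¹ m = 82.7 pm.

λ = 82.7 pm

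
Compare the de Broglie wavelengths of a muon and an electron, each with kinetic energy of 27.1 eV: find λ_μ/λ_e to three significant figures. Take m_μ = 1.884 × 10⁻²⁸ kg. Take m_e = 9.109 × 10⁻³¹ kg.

λ_μ/λ_e = 0.0695

At fixed KE, p = √(2mKE) so λ = h/p ∝ 1/√m.
λ_μ/λ_e = √(m_e/m_μ) = √(9.109 × 10⁻³¹/1.884 × 10⁻²⁸) = √(4.835 × 10⁻³) = 0.0695.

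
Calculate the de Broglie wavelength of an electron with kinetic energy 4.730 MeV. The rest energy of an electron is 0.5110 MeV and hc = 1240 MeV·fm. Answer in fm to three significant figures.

Total energy E = KE + m₀c² = 4.730 + 0.5110 = 5.2410 MeV.
(pc)² = E² − (m₀c²)² = (5.2410)² − (0.5110)² = 27.21 MeV², so pc = 5.216 MeV.
λ = hc/(pc) = 1240 MeV·fm / 5.216 MeV = 238 fm.

λ = 238 fm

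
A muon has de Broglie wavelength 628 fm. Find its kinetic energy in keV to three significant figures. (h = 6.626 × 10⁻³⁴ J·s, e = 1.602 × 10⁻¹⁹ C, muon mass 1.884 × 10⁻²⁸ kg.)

KE = 18.4 keV

p = h/λ = 6.626 × 10⁻³⁴ / 6.280 × 10⁻¹³ = 1.055 × 10⁻²¹ kg·m/s.
KE = p²/(2m) = (1.055 × 10⁻²¹)² / (2 × 1.884 × 10⁻²⁸) = 2.954 × 10⁻¹⁵ J = 18.4 keV.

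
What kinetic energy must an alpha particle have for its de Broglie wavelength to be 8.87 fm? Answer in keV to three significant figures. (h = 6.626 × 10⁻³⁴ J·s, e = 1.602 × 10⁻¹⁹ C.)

KE = 2620 keV

p = h/λ = 6.626 × 10⁻³⁴ / 8.870 × 10⁻¹⁵ = 7.470 × 10⁻²⁰ kg·m/s.
KE = p²/(2m) = (7.470 × 10⁻²⁰)² / (2 × 6.645 × 10⁻²⁷) = 4.199 × 10⁻¹³ J = 2620 keV.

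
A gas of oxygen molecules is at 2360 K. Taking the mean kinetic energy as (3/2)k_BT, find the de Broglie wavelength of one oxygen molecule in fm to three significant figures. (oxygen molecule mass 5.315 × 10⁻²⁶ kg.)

λ = 9190 fm

KE = (3/2)k_BT = 1.5 × 1.381 × 10⁻²³ × 2360 = 4.889 × 10⁻²⁰ J.
p = √(2mKE) = √(2 × 5.315 × 10⁻²⁶ × 4.889 × 10⁻²⁰) = 7.209 × 10⁻²³ kg·m/s.
λ = h/p = 9.19 × 10⁻¹² m = 9190 fm.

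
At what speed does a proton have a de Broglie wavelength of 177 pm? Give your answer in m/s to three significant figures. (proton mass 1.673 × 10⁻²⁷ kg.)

p = h/λ = 6.626 × 10⁻³⁴ / 1.770 × 10⁻¹⁰ = 3.744 × 10⁻²⁴ kg·m/s.
v = p/m = 3.744 × 10⁻²⁴ / 1.673 × 10⁻²⁷ = 2.24 × 10³ m/s = 2240 m/s.

v = 2240 m/s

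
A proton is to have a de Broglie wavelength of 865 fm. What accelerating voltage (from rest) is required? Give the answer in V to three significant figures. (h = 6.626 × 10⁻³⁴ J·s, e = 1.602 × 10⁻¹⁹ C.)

V = 1090 V

p = h/λ = 6.626 × 10⁻³⁴ / 8.650 × 10⁻¹³ = 7.660 × 10⁻²² kg·m/s.
KE = p²/(2m) = 1.754 × 10⁻¹⁶ J.
V = KE/e = 1.754 × 10⁻¹⁶ / (1.602 × 10⁻¹⁹) = 1090 V.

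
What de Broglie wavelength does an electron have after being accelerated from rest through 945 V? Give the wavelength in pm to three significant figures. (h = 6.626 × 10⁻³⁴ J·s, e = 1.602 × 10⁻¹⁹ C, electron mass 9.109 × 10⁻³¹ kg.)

KE = eV = 1.602 × 10⁻¹⁹ × 945.0 = 1.514 × 10⁻¹⁶ J.
p = √(2mKE) = √(2 × 9.109 × 10⁻³¹ × 1.514 × 10⁻¹⁶) = 1.661 × 10⁻²³ kg·m/s.
λ = h/p = 6.626 × 10⁻³⁴ / 1.661 × 10⁻²³ = 3.99 × 10⁻¹¹ m = 39.9 pm.

λ = 39.9 pm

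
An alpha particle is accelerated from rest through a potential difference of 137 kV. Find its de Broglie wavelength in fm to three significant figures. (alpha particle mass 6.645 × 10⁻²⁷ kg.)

KE = 2eV = 2 × 1.602 × 10⁻¹⁹ × 1.370 × 10⁵ = 4.389 × 10⁻¹⁴ J.
p = √(2mKE) = √(2 × 6.645 × 10⁻²⁷ × 4.389 × 10⁻¹⁴) = 2.415 × 10⁻²⁰ kg·m/s.
λ = h/p = 6.626 × 10⁻³⁴ / 2.415 × 10⁻²⁰ = 2.74 × 10⁻¹⁴ m = 27.4 fm.

λ = 27.4 fm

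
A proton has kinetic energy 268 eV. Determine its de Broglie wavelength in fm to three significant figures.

KE = 268 eV = 4.293 × 10⁻¹⁷ J.
p = √(2mKE) = √(2 × 1.673 × 10⁻²⁷ × 4.293 × 10⁻¹⁷) = 3.790 × 10⁻²² kg·m/s.
λ = h/p = 6.626 × 10⁻³⁴ / 3.790 × 10⁻²² = 1.75 × 10⁻¹² m = 1750 fm.

λ = 1750 fm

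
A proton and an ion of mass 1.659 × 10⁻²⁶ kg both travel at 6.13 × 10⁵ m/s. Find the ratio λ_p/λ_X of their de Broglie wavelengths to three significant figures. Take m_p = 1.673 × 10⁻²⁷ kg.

λ_p/λ_X = 9.92

At fixed v, p = mv so λ = h/(mv) ∝ 1/m.
λ_p/λ_X = m_X/m_p = 1.659 × 10⁻²⁶/1.673 × 10⁻²⁷ = 9.92.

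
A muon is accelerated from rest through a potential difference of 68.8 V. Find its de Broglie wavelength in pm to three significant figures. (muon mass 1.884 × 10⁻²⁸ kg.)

KE = eV = 1.602 × 10⁻¹⁹ × 68.80 = 1.102 × 10⁻¹⁷ J.
p = √(2mKE) = √(2 × 1.884 × 10⁻²⁸ × 1.102 × 10⁻¹⁷) = 6.444 × 10⁻²³ kg·m/s.
λ = h/p = 6.626 × 10⁻³⁴ / 6.444 × 10⁻²³ = 1.03 × 10⁻¹¹ m = 10.3 pm.

λ = 10.3 pm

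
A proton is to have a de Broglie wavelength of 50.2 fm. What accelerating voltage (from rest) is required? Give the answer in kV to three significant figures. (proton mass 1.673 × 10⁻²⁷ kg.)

V = 325 kV

p = h/λ = 6.626 × 10⁻³⁴ / 5.020 × 10⁻¹⁴ = 1.320 × 10⁻²⁰ kg·m/s.
KE = p²/(2m) = 5.207 × 10⁻¹⁴ J.
V = KE/e = 5.207 × 10⁻¹⁴ / (1.602 × 10⁻¹⁹) = 325 kV.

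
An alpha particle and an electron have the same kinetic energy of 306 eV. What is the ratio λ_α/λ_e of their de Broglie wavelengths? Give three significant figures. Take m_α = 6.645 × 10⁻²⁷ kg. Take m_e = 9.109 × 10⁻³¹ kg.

At fixed KE, p = √(2mKE) so λ = h/p ∝ 1/√m.
λ_α/λ_e = √(m_e/m_α) = √(9.109 × 10⁻³¹/6.645 × 10⁻²⁷) = √(1.371 × 10⁻⁴) = 0.0117.

λ_α/λ_e = 0.0117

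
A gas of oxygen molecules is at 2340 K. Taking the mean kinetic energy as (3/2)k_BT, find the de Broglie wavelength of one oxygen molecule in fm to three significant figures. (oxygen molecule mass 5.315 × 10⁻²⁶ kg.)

λ = 9230 fm

KE = (3/2)k_BT = 1.5 × 1.381 × 10⁻²³ × 2340 = 4.847 × 10⁻²⁰ J.
p = √(2mKE) = √(2 × 5.315 × 10⁻²⁶ × 4.847 × 10⁻²⁰) = 7.178 × 10⁻²³ kg·m/s.
λ = h/p = 9.23 × 10⁻¹² m = 9230 fm.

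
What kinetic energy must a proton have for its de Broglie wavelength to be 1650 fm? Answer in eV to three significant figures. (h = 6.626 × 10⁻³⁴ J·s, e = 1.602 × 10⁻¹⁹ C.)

KE = 301 eV

p = h/λ = 6.626 × 10⁻³⁴ / 1.650 × 10⁻¹² = 4.016 × 10⁻²² kg·m/s.
KE = p²/(2m) = (4.016 × 10⁻²²)² / (2 × 1.673 × 10⁻²⁷) = 4.820 × 10⁻¹⁷ J = 301 eV.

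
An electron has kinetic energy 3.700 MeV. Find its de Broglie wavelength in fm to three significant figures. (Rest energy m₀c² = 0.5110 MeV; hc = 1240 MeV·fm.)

λ = 297 fm

Total energy E = KE + m₀c² = 3.700 + 0.5110 = 4.2110 MeV.
(pc)² = E² − (m₀c²)² = (4.2110)² − (0.5110)² = 17.47 MeV², so pc = 4.180 MeV.
λ = hc/(pc) = 1240 MeV·fm / 4.180 MeV = 297 fm.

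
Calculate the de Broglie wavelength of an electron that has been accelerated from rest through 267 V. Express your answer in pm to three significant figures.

λ = 75.1 pm

KE = eV = 1.602 × 10⁻¹⁹ × 267.0 = 4.277 × 10⁻¹⁷ J.
p = √(2mKE) = √(2 × 9.109 × 10⁻³¹ × 4.277 × 10⁻¹⁷) = 8.827 × 10⁻²⁴ kg·m/s.
λ = h/p = 6.626 × 10⁻³⁴ / 8.827 × 10⁻²⁴ = 7.51 × 10⁻¹¹ m = 75.1 pm.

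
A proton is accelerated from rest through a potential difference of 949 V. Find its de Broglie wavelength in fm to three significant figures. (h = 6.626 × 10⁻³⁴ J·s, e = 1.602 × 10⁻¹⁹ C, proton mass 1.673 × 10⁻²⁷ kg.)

λ = 929 fm

KE = eV = 1.602 × 10⁻¹⁹ × 949.0 = 1.520 × 10⁻¹⁶ J.
p = √(2mKE) = √(2 × 1.673 × 10⁻²⁷ × 1.520 × 10⁻¹⁶) = 7.132 × 10⁻²² kg·m/s.
λ = h/p = 6.626 × 10⁻³⁴ / 7.132 × 10⁻²² = 9.29 × 10⁻¹³ m = 929 fm.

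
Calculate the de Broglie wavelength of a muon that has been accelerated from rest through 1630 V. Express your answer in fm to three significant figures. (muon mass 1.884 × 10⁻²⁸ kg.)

KE = eV = 1.602 × 10⁻¹⁹ × 1630 = 2.611 × 10⁻¹⁶ J.
p = √(2mKE) = √(2 × 1.884 × 10⁻²⁸ × 2.611 × 10⁻¹⁶) = 3.137 × 10⁻²² kg·m/s.
λ = h/p = 6.626 × 10⁻³⁴ / 3.137 × 10⁻²² = 2.11 × 10⁻¹² m = 2110 fm.

λ = 2110 fm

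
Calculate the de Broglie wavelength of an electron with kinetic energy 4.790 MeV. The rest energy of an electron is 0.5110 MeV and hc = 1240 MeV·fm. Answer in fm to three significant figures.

Total energy E = KE + m₀c² = 4.790 + 0.5110 = 5.3010 MeV.
(pc)² = E² − (m₀c²)² = (5.3010)² − (0.5110)² = 27.84 MeV², so pc = 5.276 MeV.
λ = hc/(pc) = 1240 MeV·fm / 5.276 MeV = 235 fm.

λ = 235 fm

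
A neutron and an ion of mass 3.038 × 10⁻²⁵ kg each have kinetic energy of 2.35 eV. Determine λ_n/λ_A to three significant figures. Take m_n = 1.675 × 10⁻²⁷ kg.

λ_n/λ_A = 13.5

At fixed KE, p = √(2mKE) so λ = h/p ∝ 1/√m.
λ_n/λ_A = √(m_A/m_n) = √(3.038 × 10⁻²⁵/1.675 × 10⁻²⁷) = √(181.4) = 13.5.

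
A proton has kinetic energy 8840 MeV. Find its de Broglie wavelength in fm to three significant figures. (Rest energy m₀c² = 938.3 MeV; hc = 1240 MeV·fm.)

Total energy E = KE + m₀c² = 8840 + 938.3 = 9778.3 MeV.
(pc)² = E² − (m₀c²)² = (9778.3)² − (938.3)² = 9.473 × 10⁷ MeV², so pc = 9733 MeV.
λ = hc/(pc) = 1240 MeV·fm / 9733 MeV = 0.127 fm.

λ = 0.127 fm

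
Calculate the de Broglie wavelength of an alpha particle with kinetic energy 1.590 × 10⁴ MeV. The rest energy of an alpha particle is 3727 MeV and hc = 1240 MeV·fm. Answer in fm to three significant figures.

Total energy E = KE + m₀c² = 1.590 × 10⁴ + 3727 = 19627 MeV.
(pc)² = E² − (m₀c²)² = (19627)² − (3727)² = 3.713 × 10⁸ MeV², so pc = 1.927 × 10⁴ MeV.
λ = hc/(pc) = 1240 MeV·fm / 1.927 × 10⁴ MeV = 0.0643 fm.

λ = 0.0643 fm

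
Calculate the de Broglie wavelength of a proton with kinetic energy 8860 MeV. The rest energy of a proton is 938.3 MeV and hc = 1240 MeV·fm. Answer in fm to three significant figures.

Total energy E = KE + m₀c² = 8860 + 938.3 = 9798.3 MeV.
(pc)² = E² − (m₀c²)² = (9798.3)² − (938.3)² = 9.513 × 10⁷ MeV², so pc = 9753 MeV.
λ = hc/(pc) = 1240 MeV·fm / 9753 MeV = 0.127 fm.

λ = 0.127 fm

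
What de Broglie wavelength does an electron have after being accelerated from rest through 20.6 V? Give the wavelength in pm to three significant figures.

KE = eV = 1.602 × 10⁻¹⁹ × 20.60 = 3.300 × 10⁻¹⁸ J.
p = √(2mKE) = √(2 × 9.109 × 10⁻³¹ × 3.300 × 10⁻¹⁸) = 2.452 × 10⁻²⁴ kg·m/s.
λ = h/p = 6.626 × 10⁻³⁴ / 2.452 × 10⁻²⁴ = 2.70 × 10⁻¹⁰ m = 270 pm.

λ = 270 pm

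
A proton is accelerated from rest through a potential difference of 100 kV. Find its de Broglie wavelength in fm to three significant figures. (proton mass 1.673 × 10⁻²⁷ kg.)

KE = eV = 1.602 × 10⁻¹⁹ × 1.000 × 10⁵ = 1.602 × 10⁻¹⁴ J.
p = √(2mKE) = √(2 × 1.673 × 10⁻²⁷ × 1.602 × 10⁻¹⁴) = 7.321 × 10⁻²¹ kg·m/s.
λ = h/p = 6.626 × 10⁻³⁴ / 7.321 × 10⁻²¹ = 9.05 × 10⁻¹⁴ m = 90.5 fm.

λ = 90.5 fm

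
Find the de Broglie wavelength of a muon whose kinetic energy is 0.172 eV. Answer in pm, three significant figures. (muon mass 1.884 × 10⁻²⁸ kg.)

KE = 0.172 eV = 2.755 × 10⁻²⁰ J.
p = √(2mKE) = √(2 × 1.884 × 10⁻²⁸ × 2.755 × 10⁻²⁰) = 3.222 × 10⁻²⁴ kg·m/s.
λ = h/p = 6.626 × 10⁻³⁴ / 3.222 × 10⁻²⁴ = 2.06 × 10⁻¹⁰ m = 206 pm.

λ = 206 pm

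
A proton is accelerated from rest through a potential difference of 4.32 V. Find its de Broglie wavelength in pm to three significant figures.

λ = 13.8 pm

KE = eV = 1.602 × 10⁻¹⁹ × 4.320 = 6.921 × 10⁻¹⁹ J.
p = √(2mKE) = √(2 × 1.673 × 10⁻²⁷ × 6.921 × 10⁻¹⁹) = 4.812 × 10⁻²³ kg·m/s.
λ = h/p = 6.626 × 10⁻³⁴ / 4.812 × 10⁻²³ = 1.38 × 10⁻¹¹ m = 13.8 pm.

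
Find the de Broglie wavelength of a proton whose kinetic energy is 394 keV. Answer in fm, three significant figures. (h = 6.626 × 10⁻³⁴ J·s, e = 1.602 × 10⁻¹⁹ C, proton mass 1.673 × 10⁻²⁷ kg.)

λ = 45.6 fm

KE = 394 keV = 6.312 × 10⁻¹⁴ J.
p = √(2mKE) = √(2 × 1.673 × 10⁻²⁷ × 6.312 × 10⁻¹⁴) = 1.453 × 10⁻²⁰ kg·m/s.
λ = h/p = 6.626 × 10⁻³⁴ / 1.453 × 10⁻²⁰ = 4.56 × 10⁻¹⁴ m = 45.6 fm.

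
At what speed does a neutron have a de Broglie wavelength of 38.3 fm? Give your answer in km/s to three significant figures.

v = 1.03 × 10⁴ km/s

p = h/λ = 6.626 × 10⁻³⁴ / 3.830 × 10⁻¹⁴ = 1.730 × 10⁻²⁰ kg·m/s.
v = p/m = 1.730 × 10⁻²⁰ / 1.675 × 10⁻²⁷ = 1.03 × 10⁷ m/s = 1.03 × 10⁴ km/s.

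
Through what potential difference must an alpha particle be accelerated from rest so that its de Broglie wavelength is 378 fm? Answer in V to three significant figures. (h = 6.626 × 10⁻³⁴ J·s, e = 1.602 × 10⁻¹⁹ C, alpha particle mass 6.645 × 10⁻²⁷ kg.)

V = 722 V

p = h/λ = 6.626 × 10⁻³⁴ / 3.780 × 10⁻¹³ = 1.753 × 10⁻²¹ kg·m/s.
KE = p²/(2m) = 2.312 × 10⁻¹⁶ J.
V = KE/2e = 2.312 × 10⁻¹⁶ / (2 × 1.602 × 10⁻¹⁹) = 722 V.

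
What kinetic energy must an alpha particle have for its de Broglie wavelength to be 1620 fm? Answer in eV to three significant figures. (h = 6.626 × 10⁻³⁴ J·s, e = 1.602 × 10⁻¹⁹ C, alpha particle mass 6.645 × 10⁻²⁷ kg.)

p = h/λ = 6.626 × 10⁻³⁴ / 1.620 × 10⁻¹² = 4.090 × 10⁻²² kg·m/s.
KE = p²/(2m) = (4.090 × 10⁻²²)² / (2 × 6.645 × 10⁻²⁷) = 1.259 × 10⁻¹⁷ J = 78.6 eV.

KE = 78.6 eV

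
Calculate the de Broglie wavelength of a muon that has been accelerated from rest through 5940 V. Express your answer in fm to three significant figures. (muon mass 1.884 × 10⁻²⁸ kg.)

λ = 1110 fm

KE = eV = 1.602 × 10⁻¹⁹ × 5940 = 9.516 × 10⁻¹⁶ J.
p = √(2mKE) = √(2 × 1.884 × 10⁻²⁸ × 9.516 × 10⁻¹⁶) = 5.988 × 10⁻²² kg·m/s.
λ = h/p = 6.626 × 10⁻³⁴ / 5.988 × 10⁻²² = 1.11 × 10⁻¹² m = 1110 fm.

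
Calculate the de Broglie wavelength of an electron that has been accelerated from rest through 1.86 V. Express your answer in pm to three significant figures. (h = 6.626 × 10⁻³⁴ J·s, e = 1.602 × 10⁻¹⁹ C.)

λ = 899 pm

KE = eV = 1.602 × 10⁻¹⁹ × 1.860 = 2.980 × 10⁻¹⁹ J.
p = √(2mKE) = √(2 × 9.109 × 10⁻³¹ × 2.980 × 10⁻¹⁹) = 7.368 × 10⁻²⁵ kg·m/s.
λ = h/p = 6.626 × 10⁻³⁴ / 7.368 × 10⁻²⁵ = 8.99 × 10⁻¹⁰ m = 899 pm.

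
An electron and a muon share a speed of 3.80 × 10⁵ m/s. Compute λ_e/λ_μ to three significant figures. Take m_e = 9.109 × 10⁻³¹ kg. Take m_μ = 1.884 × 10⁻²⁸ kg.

At fixed v, p = mv so λ = h/(mv) ∝ 1/m.
λ_e/λ_μ = m_μ/m_e = 1.884 × 10⁻²⁸/9.109 × 10⁻³¹ = 207.

λ_e/λ_μ = 207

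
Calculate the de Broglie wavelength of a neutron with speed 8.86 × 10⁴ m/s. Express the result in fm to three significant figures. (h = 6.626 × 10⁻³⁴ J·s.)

p = mv = 1.675 × 10⁻²⁷ × 8.86 × 10⁴ = 1.484 × 10⁻²² kg·m/s.
λ = h/p = 6.626 × 10⁻³⁴ / 1.484 × 10⁻²² = 4.46 × 10⁻¹² m = 4460 fm.

λ = 4460 fm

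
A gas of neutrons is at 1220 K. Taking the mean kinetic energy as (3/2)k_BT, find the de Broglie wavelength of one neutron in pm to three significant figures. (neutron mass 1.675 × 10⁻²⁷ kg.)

KE = (3/2)k_BT = 1.5 × 1.381 × 10⁻²³ × 1220 = 2.527 × 10⁻²⁰ J.
p = √(2mKE) = √(2 × 1.675 × 10⁻²⁷ × 2.527 × 10⁻²⁰) = 9.201 × 10⁻²⁴ kg·m/s.
λ = h/p = 7.20 × 10⁻¹¹ m = 72.0 pm.

λ = 72.0 pm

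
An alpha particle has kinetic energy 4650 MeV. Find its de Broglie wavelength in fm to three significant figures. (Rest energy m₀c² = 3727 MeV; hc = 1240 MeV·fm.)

λ = 0.165 fm

Total energy E = KE + m₀c² = 4650 + 3727 = 8377 MeV.
(pc)² = E² − (m₀c²)² = (8377)² − (3727)² = 5.628 × 10⁷ MeV², so pc = 7502 MeV.
λ = hc/(pc) = 1240 MeV·fm / 7502 MeV = 0.165 fm.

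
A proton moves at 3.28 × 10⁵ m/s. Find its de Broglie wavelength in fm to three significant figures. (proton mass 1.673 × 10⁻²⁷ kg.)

p = mv = 1.673 × 10⁻²⁷ × 3.28 × 10⁵ = 5.487 × 10⁻²² kg·m/s.
λ = h/p = 6.626 × 10⁻³⁴ / 5.487 × 10⁻²² = 1.21 × 10⁻¹² m = 1210 fm.

λ = 1210 fm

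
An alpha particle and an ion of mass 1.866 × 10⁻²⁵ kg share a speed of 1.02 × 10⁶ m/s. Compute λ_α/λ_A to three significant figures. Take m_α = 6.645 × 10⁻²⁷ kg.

λ_α/λ_A = 28.1

At fixed v, p = mv so λ = h/(mv) ∝ 1/m.
λ_α/λ_A = m_A/m_α = 1.866 × 10⁻²⁵/6.645 × 10⁻²⁷ = 28.1.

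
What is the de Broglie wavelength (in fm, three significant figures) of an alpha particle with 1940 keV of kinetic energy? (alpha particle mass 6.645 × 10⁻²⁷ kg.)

KE = 1940 keV = 3.108 × 10⁻¹³ J.
p = √(2mKE) = √(2 × 6.645 × 10⁻²⁷ × 3.108 × 10⁻¹³) = 6.427 × 10⁻²⁰ kg·m/s.
λ = h/p = 6.626 × 10⁻³⁴ / 6.427 × 10⁻²⁰ = 1.03 × 10⁻¹⁴ m = 10.3 fm.

λ = 10.3 fm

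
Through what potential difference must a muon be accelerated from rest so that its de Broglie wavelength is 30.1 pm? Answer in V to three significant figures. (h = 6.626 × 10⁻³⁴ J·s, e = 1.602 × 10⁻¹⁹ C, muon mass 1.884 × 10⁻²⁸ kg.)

V = 8.03 V

p = h/λ = 6.626 × 10⁻³⁴ / 3.010 × 10⁻¹¹ = 2.201 × 10⁻²³ kg·m/s.
KE = p²/(2m) = 1.286 × 10⁻¹⁸ J.
V = KE/e = 1.286 × 10⁻¹⁸ / (1.602 × 10⁻¹⁹) = 8.03 V.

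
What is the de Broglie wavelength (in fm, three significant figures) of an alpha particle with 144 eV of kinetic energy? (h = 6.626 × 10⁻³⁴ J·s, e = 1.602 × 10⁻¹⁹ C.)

λ = 1200 fm

KE = 144 eV = 2.307 × 10⁻¹⁷ J.
p = √(2mKE) = √(2 × 6.645 × 10⁻²⁷ × 2.307 × 10⁻¹⁷) = 5.537 × 10⁻²² kg·m/s.
λ = h/p = 6.626 × 10⁻³⁴ / 5.537 × 10⁻²² = 1.20 × 10⁻¹² m = 1200 fm.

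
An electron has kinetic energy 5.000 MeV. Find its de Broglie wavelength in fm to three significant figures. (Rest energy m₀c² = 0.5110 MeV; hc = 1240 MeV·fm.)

λ = 226 fm

Total energy E = KE + m₀c² = 5.000 + 0.5110 = 5.5110 MeV.
(pc)² = E² − (m₀c²)² = (5.5110)² − (0.5110)² = 30.11 MeV², so pc = 5.487 MeV.
λ = hc/(pc) = 1240 MeV·fm / 5.487 MeV = 226 fm.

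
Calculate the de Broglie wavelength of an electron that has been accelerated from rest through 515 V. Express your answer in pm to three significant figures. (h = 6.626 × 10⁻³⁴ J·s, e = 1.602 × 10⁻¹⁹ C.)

KE = eV = 1.602 × 10⁻¹⁹ × 515.0 = 8.250 × 10⁻¹⁷ J.
p = √(2mKE) = √(2 × 9.109 × 10⁻³¹ × 8.250 × 10⁻¹⁷) = 1.226 × 10⁻²³ kg·m/s.
λ = h/p = 6.626 × 10⁻³⁴ / 1.226 × 10⁻²³ = 5.40 × 10⁻¹¹ m = 54.0 pm.

λ = 54.0 pm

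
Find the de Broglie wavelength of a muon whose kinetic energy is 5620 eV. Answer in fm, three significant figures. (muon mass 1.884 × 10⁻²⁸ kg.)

KE = 5620 eV = 9.003 × 10⁻¹⁶ J.
p = √(2mKE) = √(2 × 1.884 × 10⁻²⁸ × 9.003 × 10⁻¹⁶) = 5.824 × 10⁻²² kg·m/s.
λ = h/p = 6.626 × 10⁻³⁴ / 5.824 × 10⁻²² = 1.14 × 10⁻¹² m = 1140 fm.

λ = 1140 fm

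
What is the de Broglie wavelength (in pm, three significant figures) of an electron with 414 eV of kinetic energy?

KE = 414 eV = 6.632 × 10⁻¹⁷ J.
p = √(2mKE) = √(2 × 9.109 × 10⁻³¹ × 6.632 × 10⁻¹⁷) = 1.099 × 10⁻²³ kg·m/s.
λ = h/p = 6.626 × 10⁻³⁴ / 1.099 × 10⁻²³ = 6.03 × 10⁻¹¹ m = 60.3 pm.

λ = 60.3 pm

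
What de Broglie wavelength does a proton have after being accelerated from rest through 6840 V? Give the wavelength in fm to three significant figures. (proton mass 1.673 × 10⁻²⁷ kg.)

λ = 346 fm

KE = eV = 1.602 × 10⁻¹⁹ × 6840 = 1.096 × 10⁻¹⁵ J.
p = √(2mKE) = √(2 × 1.673 × 10⁻²⁷ × 1.096 × 10⁻¹⁵) = 1.915 × 10⁻²¹ kg·m/s.
λ = h/p = 6.626 × 10⁻³⁴ / 1.915 × 10⁻²¹ = 3.46 × 10⁻¹³ m = 346 fm.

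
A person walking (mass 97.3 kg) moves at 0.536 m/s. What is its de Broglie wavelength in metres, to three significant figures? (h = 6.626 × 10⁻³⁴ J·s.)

λ = 1.27 × 10⁻³⁵ m

p = mv = 97.3 × 0.536 = 5.215 × 10¹ kg·m/s.
λ = h/p = 6.626 × 10⁻³⁴ / 5.215 × 10¹ = 1.27 × 10⁻³⁵ m.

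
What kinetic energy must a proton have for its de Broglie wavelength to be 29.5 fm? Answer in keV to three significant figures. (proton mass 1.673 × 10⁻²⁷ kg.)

p = h/λ = 6.626 × 10⁻³⁴ / 2.950 × 10⁻¹⁴ = 2.246 × 10⁻²⁰ kg·m/s.
KE = p²/(2m) = (2.246 × 10⁻²⁰)² / (2 × 1.673 × 10⁻²⁷) = 1.508 × 10⁻¹³ J = 941 keV.

KE = 941 keV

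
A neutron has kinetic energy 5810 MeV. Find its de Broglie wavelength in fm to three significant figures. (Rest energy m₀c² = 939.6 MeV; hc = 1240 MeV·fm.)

Total energy E = KE + m₀c² = 5810 + 939.6 = 6749.6 MeV.
(pc)² = E² − (m₀c²)² = (6749.6)² − (939.6)² = 4.467 × 10⁷ MeV², so pc = 6684 MeV.
λ = hc/(pc) = 1240 MeV·fm / 6684 MeV = 0.186 fm.

λ = 0.186 fm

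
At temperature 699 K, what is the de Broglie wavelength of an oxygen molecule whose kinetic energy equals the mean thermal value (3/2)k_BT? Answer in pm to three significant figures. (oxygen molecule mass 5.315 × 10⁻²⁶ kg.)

λ = 16.9 pm

KE = (3/2)k_BT = 1.5 × 1.381 × 10⁻²³ × 699 = 1.448 × 10⁻²⁰ J.
p = √(2mKE) = √(2 × 5.315 × 10⁻²⁶ × 1.448 × 10⁻²⁰) = 3.923 × 10⁻²³ kg·m/s.
λ = h/p = 1.69 × 10⁻¹¹ m = 16.9 pm.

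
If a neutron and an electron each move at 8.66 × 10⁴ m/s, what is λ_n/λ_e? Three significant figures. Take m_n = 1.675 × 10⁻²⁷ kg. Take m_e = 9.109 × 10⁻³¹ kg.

λ_n/λ_e = 5.44 × 10⁻⁴

At fixed v, p = mv so λ = h/(mv) ∝ 1/m.
λ_n/λ_e = m_e/m_n = 9.109 × 10⁻³¹/1.675 × 10⁻²⁷ = 5.44 × 10⁻⁴.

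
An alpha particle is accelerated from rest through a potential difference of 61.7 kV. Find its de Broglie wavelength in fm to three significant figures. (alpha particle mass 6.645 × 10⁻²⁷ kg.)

KE = 2eV = 2 × 1.602 × 10⁻¹⁹ × 6.170 × 10⁴ = 1.977 × 10⁻¹⁴ J.
p = √(2mKE) = √(2 × 6.645 × 10⁻²⁷ × 1.977 × 10⁻¹⁴) = 1.621 × 10⁻²⁰ kg·m/s.
λ = h/p = 6.626 × 10⁻³⁴ / 1.621 × 10⁻²⁰ = 4.09 × 10⁻¹⁴ m = 40.9 fm.

λ = 40.9 fm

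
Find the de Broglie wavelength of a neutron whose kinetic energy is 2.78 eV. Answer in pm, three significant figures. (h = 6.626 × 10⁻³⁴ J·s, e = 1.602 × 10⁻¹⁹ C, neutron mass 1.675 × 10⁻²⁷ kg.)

KE = 2.78 eV = 4.454 × 10⁻¹⁹ J.
p = √(2mKE) = √(2 × 1.675 × 10⁻²⁷ × 4.454 × 10⁻¹⁹) = 3.863 × 10⁻²³ kg·m/s.
λ = h/p = 6.626 × 10⁻³⁴ / 3.863 × 10⁻²³ = 1.72 × 10⁻¹¹ m = 17.2 pm.

λ = 17.2 pm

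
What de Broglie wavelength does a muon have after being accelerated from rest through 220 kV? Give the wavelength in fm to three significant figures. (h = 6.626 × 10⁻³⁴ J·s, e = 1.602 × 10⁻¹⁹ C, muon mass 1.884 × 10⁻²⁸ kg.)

λ = 182 fm

KE = eV = 1.602 × 10⁻¹⁹ × 2.200 × 10⁵ = 3.524 × 10⁻¹⁴ J.
p = √(2mKE) = √(2 × 1.884 × 10⁻²⁸ × 3.524 × 10⁻¹⁴) = 3.644 × 10⁻²¹ kg·m/s.
λ = h/p = 6.626 × 10⁻³⁴ / 3.644 × 10⁻²¹ = 1.82 × 10⁻¹³ m = 182 fm.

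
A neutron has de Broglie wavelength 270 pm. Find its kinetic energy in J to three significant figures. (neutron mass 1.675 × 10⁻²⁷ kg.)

p = h/λ = 6.626 × 10⁻³⁴ / 2.700 × 10⁻¹⁰ = 2.454 × 10⁻²⁴ kg·m/s.
KE = p²/(2m) = (2.454 × 10⁻²⁴)² / (2 × 1.675 × 10⁻²⁷) = 1.798 × 10⁻²¹ J = 1.80 × 10⁻²¹ J.

KE = 1.80 × 10⁻²¹ J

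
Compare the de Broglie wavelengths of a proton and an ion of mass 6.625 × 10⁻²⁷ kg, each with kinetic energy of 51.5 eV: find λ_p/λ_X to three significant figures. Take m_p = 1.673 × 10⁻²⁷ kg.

At fixed KE, p = √(2mKE) so λ = h/p ∝ 1/√m.
λ_p/λ_X = √(m_X/m_p) = √(6.625 × 10⁻²⁷/1.673 × 10⁻²⁷) = √(3.960) = 1.99.

λ_p/λ_X = 1.99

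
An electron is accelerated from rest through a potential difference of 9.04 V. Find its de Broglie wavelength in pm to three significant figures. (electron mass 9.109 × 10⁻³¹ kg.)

λ = 408 pm

KE = eV = 1.602 × 10⁻¹⁹ × 9.040 = 1.448 × 10⁻¹⁸ J.
p = √(2mKE) = √(2 × 9.109 × 10⁻³¹ × 1.448 × 10⁻¹⁸) = 1.624 × 10⁻²⁴ kg·m/s.
λ = h/p = 6.626 × 10⁻³⁴ / 1.624 × 10⁻²⁴ = 4.08 × 10⁻¹⁰ m = 408 pm.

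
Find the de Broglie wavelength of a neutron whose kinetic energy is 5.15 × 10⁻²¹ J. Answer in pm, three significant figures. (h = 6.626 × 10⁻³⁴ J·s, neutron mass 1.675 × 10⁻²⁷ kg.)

λ = 160 pm

p = √(2mKE) = √(2 × 1.675 × 10⁻²⁷ × 5.150 × 10⁻²¹) = 4.154 × 10⁻²⁴ kg·m/s.
λ = h/p = 6.626 × 10⁻³⁴ / 4.154 × 10⁻²⁴ = 1.60 × 10⁻¹⁰ m = 160 pm.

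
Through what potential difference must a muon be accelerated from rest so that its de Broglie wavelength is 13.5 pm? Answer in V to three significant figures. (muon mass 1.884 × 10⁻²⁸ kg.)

V = 39.9 V

p = h/λ = 6.626 × 10⁻³⁴ / 1.350 × 10⁻¹¹ = 4.908 × 10⁻²³ kg·m/s.
KE = p²/(2m) = 6.393 × 10⁻¹⁸ J.
V = KE/e = 6.393 × 10⁻¹⁸ / (1.602 × 10⁻¹⁹) = 39.9 V.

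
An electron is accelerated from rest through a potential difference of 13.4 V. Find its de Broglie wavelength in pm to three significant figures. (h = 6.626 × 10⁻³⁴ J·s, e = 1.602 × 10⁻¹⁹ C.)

KE = eV = 1.602 × 10⁻¹⁹ × 13.40 = 2.147 × 10⁻¹⁸ J.
p = √(2mKE) = √(2 × 9.109 × 10⁻³¹ × 2.147 × 10⁻¹⁸) = 1.978 × 10⁻²⁴ kg·m/s.
λ = h/p = 6.626 × 10⁻³⁴ / 1.978 × 10⁻²⁴ = 3.35 × 10⁻¹⁰ m = 335 pm.

λ = 335 pm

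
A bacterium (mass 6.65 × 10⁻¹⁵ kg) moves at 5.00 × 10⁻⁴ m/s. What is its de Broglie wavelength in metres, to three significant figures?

p = mv = 6.65 × 10⁻¹⁵ × 5.00 × 10⁻⁴ = 3.325 × 10⁻¹⁸ kg·m/s.
λ = h/p = 6.626 × 10⁻³⁴ / 3.325 × 10⁻¹⁸ = 1.99 × 10⁻¹⁶ m.

λ = 1.99 × 10⁻¹⁶ m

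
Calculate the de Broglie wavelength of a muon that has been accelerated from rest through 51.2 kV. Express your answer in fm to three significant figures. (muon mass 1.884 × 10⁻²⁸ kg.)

λ = 377 fm

KE = eV = 1.602 × 10⁻¹⁹ × 5.120 × 10⁴ = 8.202 × 10⁻¹⁵ J.
p = √(2mKE) = √(2 × 1.884 × 10⁻²⁸ × 8.202 × 10⁻¹⁵) = 1.758 × 10⁻²¹ kg·m/s.
λ = h/p = 6.626 × 10⁻³⁴ / 1.758 × 10⁻²¹ = 3.77 × 10⁻¹³ m = 377 fm.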